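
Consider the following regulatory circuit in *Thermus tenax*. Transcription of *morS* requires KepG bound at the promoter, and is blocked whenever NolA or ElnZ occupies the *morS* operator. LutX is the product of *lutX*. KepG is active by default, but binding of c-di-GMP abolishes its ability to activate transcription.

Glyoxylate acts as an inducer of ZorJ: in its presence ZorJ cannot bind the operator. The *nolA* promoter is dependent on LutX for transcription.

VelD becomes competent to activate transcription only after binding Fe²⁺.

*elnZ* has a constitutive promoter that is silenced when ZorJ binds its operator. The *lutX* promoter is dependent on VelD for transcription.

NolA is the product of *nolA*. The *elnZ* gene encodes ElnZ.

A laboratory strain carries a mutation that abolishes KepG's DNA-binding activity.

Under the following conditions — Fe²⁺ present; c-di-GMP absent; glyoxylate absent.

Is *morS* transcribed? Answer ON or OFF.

Fe²⁺ is present, so VelD is active.
No repressor is bound and VelD is active, so *lutX* is transcribed.
So LutX is produced and active.
No repressor is bound and LutX is active, so *nolA* is transcribed.
So NolA is produced and active.
Glyoxylate is absent, so ZorJ is active.
With repressor ZorJ bound, *elnZ* is not transcribed.
So ElnZ is not produced.
KepG is non-functional in this strain, so it has no effect.
With repressor NolA bound, *morS* is not transcribed.

OFF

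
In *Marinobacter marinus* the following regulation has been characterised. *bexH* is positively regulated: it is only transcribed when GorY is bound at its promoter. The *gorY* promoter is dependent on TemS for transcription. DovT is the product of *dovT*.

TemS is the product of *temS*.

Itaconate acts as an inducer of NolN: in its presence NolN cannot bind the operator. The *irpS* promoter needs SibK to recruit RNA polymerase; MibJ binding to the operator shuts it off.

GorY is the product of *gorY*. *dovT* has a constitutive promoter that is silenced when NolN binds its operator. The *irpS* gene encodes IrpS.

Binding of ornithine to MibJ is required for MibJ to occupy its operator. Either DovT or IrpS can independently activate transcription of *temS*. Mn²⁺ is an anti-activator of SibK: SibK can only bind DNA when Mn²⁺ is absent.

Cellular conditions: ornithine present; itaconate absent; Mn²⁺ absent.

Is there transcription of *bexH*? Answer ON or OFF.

Itaconate is absent, so NolN is active.
With repressor NolN bound, *dovT* is not transcribed.
So DovT is not produced.
Ornithine is present, so MibJ is active.
Mn²⁺ is absent, so SibK is active.
With repressor MibJ bound, *irpS* is not transcribed.
So IrpS is not produced.
No activator is available at the *temS* promoter, so *temS* is not transcribed.
So TemS is not produced.
Required activator TemS is absent, so *gorY* is not transcribed.
So GorY is not produced.
Required activator GorY is absent, so *bexH* is not transcribed.

OFF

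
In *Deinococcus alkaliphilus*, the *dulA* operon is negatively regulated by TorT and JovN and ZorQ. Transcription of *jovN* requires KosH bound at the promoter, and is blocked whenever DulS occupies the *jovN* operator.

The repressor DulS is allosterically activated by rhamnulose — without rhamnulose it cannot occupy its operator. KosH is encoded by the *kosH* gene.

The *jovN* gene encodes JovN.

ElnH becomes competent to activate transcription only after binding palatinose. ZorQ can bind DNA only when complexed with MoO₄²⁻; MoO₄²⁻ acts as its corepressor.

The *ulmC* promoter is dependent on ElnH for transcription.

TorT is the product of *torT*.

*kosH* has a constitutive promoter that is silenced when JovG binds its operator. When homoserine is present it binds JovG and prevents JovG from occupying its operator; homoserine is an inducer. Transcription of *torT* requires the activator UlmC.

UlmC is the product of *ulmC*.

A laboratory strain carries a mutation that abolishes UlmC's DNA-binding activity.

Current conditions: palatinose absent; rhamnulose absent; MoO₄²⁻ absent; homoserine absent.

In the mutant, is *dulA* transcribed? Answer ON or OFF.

UlmC is non-functional in this strain, so it has no effect.
Required activator UlmC is absent, so *torT* is not transcribed.
So TorT is not produced.
Homoserine is absent, so JovG is active.
With repressor JovG bound, *kosH* is not transcribed.
So KosH is not produced.
Rhamnulose is absent, so DulS is inactive.
Required activator KosH is absent, so *jovN* is not transcribed.
So JovN is not produced.
MoO₄²⁻ is absent, so ZorQ is inactive.
With no repressor bound, *dulA* is transcribed.

ON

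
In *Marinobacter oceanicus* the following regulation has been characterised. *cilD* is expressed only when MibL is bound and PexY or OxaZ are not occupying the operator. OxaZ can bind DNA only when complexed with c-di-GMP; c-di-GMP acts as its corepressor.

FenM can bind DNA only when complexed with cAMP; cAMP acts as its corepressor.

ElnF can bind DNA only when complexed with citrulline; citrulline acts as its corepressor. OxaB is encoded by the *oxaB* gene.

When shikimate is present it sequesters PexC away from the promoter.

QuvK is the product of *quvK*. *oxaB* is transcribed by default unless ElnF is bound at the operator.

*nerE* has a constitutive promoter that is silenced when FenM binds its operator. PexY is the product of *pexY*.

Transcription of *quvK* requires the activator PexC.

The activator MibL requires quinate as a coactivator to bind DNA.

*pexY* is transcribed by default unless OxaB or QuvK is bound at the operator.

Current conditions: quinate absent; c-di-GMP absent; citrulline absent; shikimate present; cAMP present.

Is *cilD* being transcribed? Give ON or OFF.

Quinate is absent, so MibL is inactive.
Citrulline is absent, so ElnF is inactive.
With no repressor bound, *oxaB* is transcribed.
So OxaB is produced and active.
Shikimate is present, so PexC is inactive.
Required activator PexC is absent, so *quvK* is not transcribed.
So QuvK is not produced.
With repressor OxaB bound, *pexY* is not transcribed.
So PexY is not produced.
c-di-GMP is absent, so OxaZ is inactive.
Required activator MibL is absent, so *cilD* is not transcribed.

OFF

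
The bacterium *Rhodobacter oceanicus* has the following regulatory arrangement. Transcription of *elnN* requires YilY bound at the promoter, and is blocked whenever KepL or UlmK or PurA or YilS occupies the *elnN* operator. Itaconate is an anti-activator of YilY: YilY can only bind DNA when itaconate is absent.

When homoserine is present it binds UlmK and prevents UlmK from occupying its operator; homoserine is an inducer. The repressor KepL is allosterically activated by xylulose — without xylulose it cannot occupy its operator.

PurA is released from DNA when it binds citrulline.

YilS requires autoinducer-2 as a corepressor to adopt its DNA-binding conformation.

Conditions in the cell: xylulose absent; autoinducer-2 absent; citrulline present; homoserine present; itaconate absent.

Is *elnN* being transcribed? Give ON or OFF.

ON

Xylulose is absent, so KepL is inactive.
Homoserine is present, so UlmK is inactive.
Itaconate is absent, so YilY is active.
Citrulline is present, so PurA is inactive.
Autoinducer-2 is absent, so YilS is inactive.
No repressor is bound and YilY is active, so *elnN* is transcribed.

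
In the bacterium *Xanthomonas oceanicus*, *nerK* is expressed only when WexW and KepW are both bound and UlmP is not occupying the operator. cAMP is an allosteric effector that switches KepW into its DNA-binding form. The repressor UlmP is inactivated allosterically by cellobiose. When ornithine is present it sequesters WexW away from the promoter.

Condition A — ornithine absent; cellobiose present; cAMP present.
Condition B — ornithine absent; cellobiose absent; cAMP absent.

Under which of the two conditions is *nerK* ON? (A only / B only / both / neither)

Condition A:
Ornithine is absent, so WexW is active.
Cellobiose is present, so UlmP is inactive.
cAMP is present, so KepW is active.
No repressor is bound and WexW and KepW are active, so *nerK* is transcribed.
→ *nerK* is ON in A.
Condition B:
Ornithine is absent, so WexW is active.
Cellobiose is absent, so UlmP is active.
cAMP is absent, so KepW is inactive.
With repressor UlmP bound, *nerK* is not transcribed.
→ *nerK* is OFF in B.

A only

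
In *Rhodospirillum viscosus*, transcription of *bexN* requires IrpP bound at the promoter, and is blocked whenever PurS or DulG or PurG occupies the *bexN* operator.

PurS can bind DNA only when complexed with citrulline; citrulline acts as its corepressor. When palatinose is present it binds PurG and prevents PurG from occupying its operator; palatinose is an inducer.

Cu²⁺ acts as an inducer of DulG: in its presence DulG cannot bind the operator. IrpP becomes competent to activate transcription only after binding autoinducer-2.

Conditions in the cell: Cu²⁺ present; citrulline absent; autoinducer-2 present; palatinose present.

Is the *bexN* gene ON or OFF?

Citrulline is absent, so PurS is inactive.
Cu²⁺ is present, so DulG is inactive.
Palatinose is present, so PurG is inactive.
Autoinducer-2 is present, so IrpP is active.
No repressor is bound and IrpP is active, so *bexN* is transcribed.

ON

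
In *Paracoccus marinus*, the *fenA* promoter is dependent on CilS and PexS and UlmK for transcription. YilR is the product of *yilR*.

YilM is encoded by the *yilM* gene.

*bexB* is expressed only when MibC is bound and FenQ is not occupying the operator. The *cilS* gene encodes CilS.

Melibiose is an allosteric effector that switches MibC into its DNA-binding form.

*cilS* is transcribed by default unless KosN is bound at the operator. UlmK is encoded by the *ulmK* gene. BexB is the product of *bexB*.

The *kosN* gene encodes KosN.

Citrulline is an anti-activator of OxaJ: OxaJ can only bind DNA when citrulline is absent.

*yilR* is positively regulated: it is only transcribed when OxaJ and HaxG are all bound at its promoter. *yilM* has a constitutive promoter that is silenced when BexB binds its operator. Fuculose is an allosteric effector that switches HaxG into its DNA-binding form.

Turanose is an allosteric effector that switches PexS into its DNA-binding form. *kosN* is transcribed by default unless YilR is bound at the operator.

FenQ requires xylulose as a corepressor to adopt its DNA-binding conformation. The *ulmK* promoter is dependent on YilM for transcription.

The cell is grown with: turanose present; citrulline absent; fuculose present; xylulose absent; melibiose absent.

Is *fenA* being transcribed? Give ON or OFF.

Citrulline is absent, so OxaJ is active.
Fuculose is present, so HaxG is active.
No repressor is bound and OxaJ and HaxG are active, so *yilR* is transcribed.
So YilR is produced and active.
With repressor YilR bound, *kosN* is not transcribed.
So KosN is not produced.
With no repressor bound, *cilS* is transcribed.
So CilS is produced and active.
Turanose is present, so PexS is active.
Xylulose is absent, so FenQ is inactive.
Melibiose is absent, so MibC is inactive.
Required activator MibC is absent, so *bexB* is not transcribed.
So BexB is not produced.
With no repressor bound, *yilM* is transcribed.
So YilM is produced and active.
No repressor is bound and YilM is active, so *ulmK* is transcribed.
So UlmK is produced and active.
No repressor is bound and CilS and PexS and UlmK are active, so *fenA* is transcribed.

ON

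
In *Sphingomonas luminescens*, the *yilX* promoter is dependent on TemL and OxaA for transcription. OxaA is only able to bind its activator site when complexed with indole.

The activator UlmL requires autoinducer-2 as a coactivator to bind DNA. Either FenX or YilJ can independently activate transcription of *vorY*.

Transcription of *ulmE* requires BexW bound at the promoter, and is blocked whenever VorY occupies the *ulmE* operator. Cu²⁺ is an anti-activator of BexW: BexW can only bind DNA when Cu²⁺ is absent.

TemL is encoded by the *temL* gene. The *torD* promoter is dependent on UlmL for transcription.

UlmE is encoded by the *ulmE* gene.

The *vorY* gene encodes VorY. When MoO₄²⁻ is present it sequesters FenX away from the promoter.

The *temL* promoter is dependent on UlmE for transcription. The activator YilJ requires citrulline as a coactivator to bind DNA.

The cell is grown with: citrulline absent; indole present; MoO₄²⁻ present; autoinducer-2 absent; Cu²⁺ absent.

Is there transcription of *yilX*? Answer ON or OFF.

ON

MoO₄²⁻ is present, so FenX is inactive.
Citrulline is absent, so YilJ is inactive.
No activator is available at the *vorY* promoter, so *vorY* is not transcribed.
So VorY is not produced.
Cu²⁺ is absent, so BexW is active.
No repressor is bound and BexW is active, so *ulmE* is transcribed.
So UlmE is produced and active.
No repressor is bound and UlmE is active, so *temL* is transcribed.
So TemL is produced and active.
Indole is present, so OxaA is active.
No repressor is bound and TemL and OxaA are active, so *yilX* is transcribed.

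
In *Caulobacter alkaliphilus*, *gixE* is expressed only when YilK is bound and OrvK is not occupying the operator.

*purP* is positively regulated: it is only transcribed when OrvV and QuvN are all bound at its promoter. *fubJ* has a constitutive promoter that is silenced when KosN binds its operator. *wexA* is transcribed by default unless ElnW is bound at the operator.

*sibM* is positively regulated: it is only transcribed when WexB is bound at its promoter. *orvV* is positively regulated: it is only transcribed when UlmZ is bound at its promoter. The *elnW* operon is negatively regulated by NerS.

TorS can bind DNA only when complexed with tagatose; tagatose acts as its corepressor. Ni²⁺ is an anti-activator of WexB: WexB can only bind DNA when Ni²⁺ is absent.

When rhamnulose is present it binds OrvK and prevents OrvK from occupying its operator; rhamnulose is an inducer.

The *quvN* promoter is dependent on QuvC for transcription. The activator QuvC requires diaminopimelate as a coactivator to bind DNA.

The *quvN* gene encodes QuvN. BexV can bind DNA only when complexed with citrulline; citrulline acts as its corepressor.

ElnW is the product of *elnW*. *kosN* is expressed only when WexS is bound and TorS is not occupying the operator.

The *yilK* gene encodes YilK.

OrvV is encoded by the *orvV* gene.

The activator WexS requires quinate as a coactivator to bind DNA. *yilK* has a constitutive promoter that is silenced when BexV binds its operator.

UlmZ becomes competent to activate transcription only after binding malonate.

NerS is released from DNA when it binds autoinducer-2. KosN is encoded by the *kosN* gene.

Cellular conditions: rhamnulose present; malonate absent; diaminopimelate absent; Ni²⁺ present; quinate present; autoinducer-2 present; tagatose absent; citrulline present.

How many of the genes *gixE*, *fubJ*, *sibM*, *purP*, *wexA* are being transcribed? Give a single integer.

0

Rhamnulose is present, so OrvK is inactive.
Citrulline is present, so BexV is active.
With repressor BexV bound, *yilK* is not transcribed.
So YilK is not produced.
Required activator YilK is absent, so *gixE* is not transcribed.
→ *gixE* is OFF.
Tagatose is absent, so TorS is inactive.
Quinate is present, so WexS is active.
No repressor is bound and WexS is active, so *kosN* is transcribed.
So KosN is produced and active.
With repressor KosN bound, *fubJ* is not transcribed.
→ *fubJ* is OFF.
Ni²⁺ is present, so WexB is inactive.
Required activator WexB is absent, so *sibM* is not transcribed.
→ *sibM* is OFF.
Malonate is absent, so UlmZ is inactive.
Required activator UlmZ is absent, so *orvV* is not transcribed.
So OrvV is not produced.
Diaminopimelate is absent, so QuvC is inactive.
Required activator QuvC is absent, so *quvN* is not transcribed.
So QuvN is not produced.
Required activator OrvV is absent, so *purP* is not transcribed.
→ *purP* is OFF.
Autoinducer-2 is present, so NerS is inactive.
With no repressor bound, *elnW* is transcribed.
So ElnW is produced and active.
With repressor ElnW bound, *wexA* is not transcribed.
→ *wexA* is OFF.
0 of the 5 genes are transcribed.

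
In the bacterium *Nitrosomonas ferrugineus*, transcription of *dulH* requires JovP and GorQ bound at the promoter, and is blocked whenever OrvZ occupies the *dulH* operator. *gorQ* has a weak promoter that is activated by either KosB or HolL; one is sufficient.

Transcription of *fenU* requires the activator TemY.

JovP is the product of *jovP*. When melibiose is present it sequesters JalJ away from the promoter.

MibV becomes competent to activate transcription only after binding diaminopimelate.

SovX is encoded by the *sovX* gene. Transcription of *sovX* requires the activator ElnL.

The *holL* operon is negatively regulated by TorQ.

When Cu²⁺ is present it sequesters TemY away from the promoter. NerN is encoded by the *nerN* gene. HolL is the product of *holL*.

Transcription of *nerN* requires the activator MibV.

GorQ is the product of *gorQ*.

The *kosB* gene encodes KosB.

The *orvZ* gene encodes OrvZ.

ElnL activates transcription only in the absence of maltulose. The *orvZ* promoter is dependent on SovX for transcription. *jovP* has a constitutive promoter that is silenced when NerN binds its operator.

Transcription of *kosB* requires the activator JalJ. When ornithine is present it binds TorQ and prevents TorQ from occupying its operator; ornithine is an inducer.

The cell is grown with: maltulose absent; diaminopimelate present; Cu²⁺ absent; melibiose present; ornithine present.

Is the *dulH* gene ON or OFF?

OFF

Diaminopimelate is present, so MibV is active.
No repressor is bound and MibV is active, so *nerN* is transcribed.
So NerN is produced and active.
With repressor NerN bound, *jovP* is not transcribed.
So JovP is not produced.
Melibiose is present, so JalJ is inactive.
Required activator JalJ is absent, so *kosB* is not transcribed.
So KosB is not produced.
Ornithine is present, so TorQ is inactive.
With no repressor bound, *holL* is transcribed.
So HolL is produced and active.
Activator HolL is present, so *gorQ* is transcribed.
So GorQ is produced and active.
Maltulose is absent, so ElnL is active.
No repressor is bound and ElnL is active, so *sovX* is transcribed.
So SovX is produced and active.
No repressor is bound and SovX is active, so *orvZ* is transcribed.
So OrvZ is produced and active.
With repressor OrvZ bound, *dulH* is not transcribed.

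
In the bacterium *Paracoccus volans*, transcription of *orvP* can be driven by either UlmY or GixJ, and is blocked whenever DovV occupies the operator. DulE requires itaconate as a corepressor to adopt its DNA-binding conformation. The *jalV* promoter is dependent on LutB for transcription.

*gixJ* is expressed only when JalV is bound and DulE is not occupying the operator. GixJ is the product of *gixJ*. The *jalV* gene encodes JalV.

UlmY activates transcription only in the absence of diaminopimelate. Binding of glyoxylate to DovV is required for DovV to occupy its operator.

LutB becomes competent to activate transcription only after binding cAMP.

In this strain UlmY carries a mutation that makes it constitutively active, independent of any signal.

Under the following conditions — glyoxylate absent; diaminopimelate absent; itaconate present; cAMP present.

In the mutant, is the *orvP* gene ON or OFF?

UlmY is constitutively active in this strain.
Glyoxylate is absent, so DovV is inactive.
cAMP is present, so LutB is active.
No repressor is bound and LutB is active, so *jalV* is transcribed.
So JalV is produced and active.
Itaconate is present, so DulE is active.
With repressor DulE bound, *gixJ* is not transcribed.
So GixJ is not produced.
Activator UlmY is present, so *orvP* is transcribed.

ON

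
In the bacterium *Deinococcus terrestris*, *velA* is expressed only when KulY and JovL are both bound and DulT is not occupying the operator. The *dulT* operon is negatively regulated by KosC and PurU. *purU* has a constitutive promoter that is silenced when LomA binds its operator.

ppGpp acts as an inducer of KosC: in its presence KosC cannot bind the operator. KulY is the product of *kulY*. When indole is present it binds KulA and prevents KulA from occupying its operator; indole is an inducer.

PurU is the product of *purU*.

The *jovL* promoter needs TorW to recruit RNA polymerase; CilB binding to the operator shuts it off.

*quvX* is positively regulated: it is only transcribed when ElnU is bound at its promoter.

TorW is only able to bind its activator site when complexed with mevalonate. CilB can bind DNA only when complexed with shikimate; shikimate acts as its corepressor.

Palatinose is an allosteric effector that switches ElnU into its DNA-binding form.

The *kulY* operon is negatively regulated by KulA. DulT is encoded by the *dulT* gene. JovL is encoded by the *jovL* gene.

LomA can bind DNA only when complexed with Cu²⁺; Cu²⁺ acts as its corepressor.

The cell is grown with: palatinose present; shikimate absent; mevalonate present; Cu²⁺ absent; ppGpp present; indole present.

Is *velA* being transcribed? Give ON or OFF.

ON

ppGpp is present, so KosC is inactive.
Cu²⁺ is absent, so LomA is inactive.
With no repressor bound, *purU* is transcribed.
So PurU is produced and active.
With repressor PurU bound, *dulT* is not transcribed.
So DulT is not produced.
Indole is present, so KulA is inactive.
With no repressor bound, *kulY* is transcribed.
So KulY is produced and active.
Mevalonate is present, so TorW is active.
Shikimate is absent, so CilB is inactive.
No repressor is bound and TorW is active, so *jovL* is transcribed.
So JovL is produced and active.
No repressor is bound and KulY and JovL are active, so *velA* is transcribed.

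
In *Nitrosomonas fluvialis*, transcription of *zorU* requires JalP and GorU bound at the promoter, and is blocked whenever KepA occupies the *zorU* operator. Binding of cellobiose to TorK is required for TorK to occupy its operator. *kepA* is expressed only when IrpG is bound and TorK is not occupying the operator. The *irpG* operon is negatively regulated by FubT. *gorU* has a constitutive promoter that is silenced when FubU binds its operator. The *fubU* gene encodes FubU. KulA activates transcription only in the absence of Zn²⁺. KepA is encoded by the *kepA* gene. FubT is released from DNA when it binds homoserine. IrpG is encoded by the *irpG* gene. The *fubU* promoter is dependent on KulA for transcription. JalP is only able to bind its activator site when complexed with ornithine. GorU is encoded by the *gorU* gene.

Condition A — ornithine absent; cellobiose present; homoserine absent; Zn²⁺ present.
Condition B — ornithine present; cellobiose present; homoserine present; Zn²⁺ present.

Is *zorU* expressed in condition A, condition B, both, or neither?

Condition A:
Ornithine is absent, so JalP is inactive.
Cellobiose is present, so TorK is active.
Homoserine is absent, so FubT is active.
With repressor FubT bound, *irpG* is not transcribed.
So IrpG is not produced.
With repressor TorK bound, *kepA* is not transcribed.
So KepA is not produced.
Zn²⁺ is present, so KulA is inactive.
Required activator KulA is absent, so *fubU* is not transcribed.
So FubU is not produced.
With no repressor bound, *gorU* is transcribed.
So GorU is produced and active.
Required activator JalP is absent, so *zorU* is not transcribed.
→ *zorU* is OFF in A.
Condition B:
Ornithine is present, so JalP is active.
Cellobiose is present, so TorK is active.
Homoserine is present, so FubT is inactive.
With no repressor bound, *irpG* is transcribed.
So IrpG is produced and active.
With repressor TorK bound, *kepA* is not transcribed.
So KepA is not produced.
Zn²⁺ is present, so KulA is inactive.
Required activator KulA is absent, so *fubU* is not transcribed.
So FubU is not produced.
With no repressor bound, *gorU* is transcribed.
So GorU is produced and active.
No repressor is bound and JalP and GorU are active, so *zorU* is transcribed.
→ *zorU* is ON in B.

B only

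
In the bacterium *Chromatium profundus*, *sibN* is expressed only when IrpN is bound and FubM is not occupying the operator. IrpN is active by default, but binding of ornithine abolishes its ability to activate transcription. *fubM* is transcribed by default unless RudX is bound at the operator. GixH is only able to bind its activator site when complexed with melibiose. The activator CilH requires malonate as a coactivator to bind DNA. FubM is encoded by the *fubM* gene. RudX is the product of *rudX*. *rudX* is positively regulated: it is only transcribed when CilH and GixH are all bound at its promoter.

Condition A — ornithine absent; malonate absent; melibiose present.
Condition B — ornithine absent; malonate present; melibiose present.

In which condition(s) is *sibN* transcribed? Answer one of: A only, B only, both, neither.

B only

Condition A:
Ornithine is absent, so IrpN is active.
Malonate is absent, so CilH is inactive.
Melibiose is present, so GixH is active.
Required activator CilH is absent, so *rudX* is not transcribed.
So RudX is not produced.
With no repressor bound, *fubM* is transcribed.
So FubM is produced and active.
With repressor FubM bound, *sibN* is not transcribed.
→ *sibN* is OFF in A.
Condition B:
Ornithine is absent, so IrpN is active.
Malonate is present, so CilH is active.
Melibiose is present, so GixH is active.
No repressor is bound and CilH and GixH are active, so *rudX* is transcribed.
So RudX is produced and active.
With repressor RudX bound, *fubM* is not transcribed.
So FubM is not produced.
No repressor is bound and IrpN is active, so *sibN* is transcribed.
→ *sibN* is ON in B.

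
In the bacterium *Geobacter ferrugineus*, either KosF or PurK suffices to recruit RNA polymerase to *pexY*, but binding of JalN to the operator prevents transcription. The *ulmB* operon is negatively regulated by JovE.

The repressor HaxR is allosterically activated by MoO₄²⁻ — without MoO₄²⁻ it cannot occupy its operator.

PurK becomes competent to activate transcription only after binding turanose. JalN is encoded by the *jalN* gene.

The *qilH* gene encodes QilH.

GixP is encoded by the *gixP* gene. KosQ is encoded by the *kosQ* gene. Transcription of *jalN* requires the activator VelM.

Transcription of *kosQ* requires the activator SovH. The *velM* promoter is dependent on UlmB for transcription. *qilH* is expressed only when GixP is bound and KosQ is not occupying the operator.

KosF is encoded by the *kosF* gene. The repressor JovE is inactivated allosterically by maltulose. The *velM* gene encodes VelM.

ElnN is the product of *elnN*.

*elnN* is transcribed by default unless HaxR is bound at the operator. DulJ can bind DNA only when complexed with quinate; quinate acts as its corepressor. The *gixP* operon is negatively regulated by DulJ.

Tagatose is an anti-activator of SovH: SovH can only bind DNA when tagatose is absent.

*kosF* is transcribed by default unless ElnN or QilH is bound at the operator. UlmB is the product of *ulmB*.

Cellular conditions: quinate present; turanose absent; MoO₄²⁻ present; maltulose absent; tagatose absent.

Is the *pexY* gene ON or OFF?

ON

MoO₄²⁻ is present, so HaxR is active.
With repressor HaxR bound, *elnN* is not transcribed.
So ElnN is not produced.
Quinate is present, so DulJ is active.
With repressor DulJ bound, *gixP* is not transcribed.
So GixP is not produced.
Tagatose is absent, so SovH is active.
No repressor is bound and SovH is active, so *kosQ* is transcribed.
So KosQ is produced and active.
With repressor KosQ bound, *qilH* is not transcribed.
So QilH is not produced.
With no repressor bound, *kosF* is transcribed.
So KosF is produced and active.
Maltulose is absent, so JovE is active.
With repressor JovE bound, *ulmB* is not transcribed.
So UlmB is not produced.
Required activator UlmB is absent, so *velM* is not transcribed.
So VelM is not produced.
Required activator VelM is absent, so *jalN* is not transcribed.
So JalN is not produced.
Turanose is absent, so PurK is inactive.
Activator KosF is present, so *pexY* is transcribed.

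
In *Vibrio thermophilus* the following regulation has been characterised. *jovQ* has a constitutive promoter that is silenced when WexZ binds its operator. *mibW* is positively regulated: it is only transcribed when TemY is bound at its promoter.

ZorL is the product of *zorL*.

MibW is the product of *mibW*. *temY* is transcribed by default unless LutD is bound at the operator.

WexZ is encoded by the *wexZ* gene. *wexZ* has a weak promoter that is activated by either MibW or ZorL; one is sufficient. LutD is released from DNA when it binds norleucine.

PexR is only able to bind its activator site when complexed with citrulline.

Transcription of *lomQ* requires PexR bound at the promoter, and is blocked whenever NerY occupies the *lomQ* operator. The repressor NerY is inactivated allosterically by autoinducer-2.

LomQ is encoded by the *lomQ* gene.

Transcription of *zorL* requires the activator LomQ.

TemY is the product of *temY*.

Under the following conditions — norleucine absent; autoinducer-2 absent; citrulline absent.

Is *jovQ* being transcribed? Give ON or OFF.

ON

Norleucine is absent, so LutD is active.
With repressor LutD bound, *temY* is not transcribed.
So TemY is not produced.
Required activator TemY is absent, so *mibW* is not transcribed.
So MibW is not produced.
Citrulline is absent, so PexR is inactive.
Autoinducer-2 is absent, so NerY is active.
With repressor NerY bound, *lomQ* is not transcribed.
So LomQ is not produced.
Required activator LomQ is absent, so *zorL* is not transcribed.
So ZorL is not produced.
No activator is available at the *wexZ* promoter, so *wexZ* is not transcribed.
So WexZ is not produced.
With no repressor bound, *jovQ* is transcribed.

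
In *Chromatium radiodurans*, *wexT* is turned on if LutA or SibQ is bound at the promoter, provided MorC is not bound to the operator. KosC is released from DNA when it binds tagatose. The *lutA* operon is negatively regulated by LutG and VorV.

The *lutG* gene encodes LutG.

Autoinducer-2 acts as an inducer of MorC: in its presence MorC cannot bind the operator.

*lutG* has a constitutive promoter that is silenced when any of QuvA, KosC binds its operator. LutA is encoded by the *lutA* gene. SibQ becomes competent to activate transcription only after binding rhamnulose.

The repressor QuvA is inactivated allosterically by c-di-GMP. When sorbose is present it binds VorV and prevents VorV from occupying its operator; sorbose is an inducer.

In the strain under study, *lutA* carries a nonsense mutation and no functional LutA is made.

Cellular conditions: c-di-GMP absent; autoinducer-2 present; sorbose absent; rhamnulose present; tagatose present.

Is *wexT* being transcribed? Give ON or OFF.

LutA is non-functional in this strain, so it has no effect.
Autoinducer-2 is present, so MorC is inactive.
Rhamnulose is present, so SibQ is active.
Activator SibQ is present, so *wexT* is transcribed.

ON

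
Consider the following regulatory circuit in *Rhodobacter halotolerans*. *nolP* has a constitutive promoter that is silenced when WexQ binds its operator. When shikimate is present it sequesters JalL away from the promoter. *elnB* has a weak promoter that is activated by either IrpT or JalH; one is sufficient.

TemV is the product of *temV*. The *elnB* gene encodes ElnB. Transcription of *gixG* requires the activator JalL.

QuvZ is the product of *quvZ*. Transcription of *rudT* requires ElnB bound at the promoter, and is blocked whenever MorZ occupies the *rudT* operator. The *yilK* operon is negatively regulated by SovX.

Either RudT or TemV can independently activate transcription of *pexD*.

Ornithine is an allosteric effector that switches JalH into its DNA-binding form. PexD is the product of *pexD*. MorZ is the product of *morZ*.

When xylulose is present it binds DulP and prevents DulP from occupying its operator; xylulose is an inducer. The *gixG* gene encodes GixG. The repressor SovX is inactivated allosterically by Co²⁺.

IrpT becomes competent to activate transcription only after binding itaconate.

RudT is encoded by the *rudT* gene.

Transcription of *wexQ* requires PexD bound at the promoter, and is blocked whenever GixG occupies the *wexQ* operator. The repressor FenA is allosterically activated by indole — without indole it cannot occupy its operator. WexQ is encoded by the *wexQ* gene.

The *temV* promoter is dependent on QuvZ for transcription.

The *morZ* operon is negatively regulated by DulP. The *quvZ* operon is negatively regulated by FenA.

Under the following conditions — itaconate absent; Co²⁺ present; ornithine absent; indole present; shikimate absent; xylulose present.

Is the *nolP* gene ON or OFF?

ON

Xylulose is present, so DulP is inactive.
With no repressor bound, *morZ* is transcribed.
So MorZ is produced and active.
Itaconate is absent, so IrpT is inactive.
Ornithine is absent, so JalH is inactive.
No activator is available at the *elnB* promoter, so *elnB* is not transcribed.
So ElnB is not produced.
With repressor MorZ bound, *rudT* is not transcribed.
So RudT is not produced.
Indole is present, so FenA is active.
With repressor FenA bound, *quvZ* is not transcribed.
So QuvZ is not produced.
Required activator QuvZ is absent, so *temV* is not transcribed.
So TemV is not produced.
No activator is available at the *pexD* promoter, so *pexD* is not transcribed.
So PexD is not produced.
Shikimate is absent, so JalL is active.
No repressor is bound and JalL is active, so *gixG* is transcribed.
So GixG is produced and active.
With repressor GixG bound, *wexQ* is not transcribed.
So WexQ is not produced.
With no repressor bound, *nolP* is transcribed.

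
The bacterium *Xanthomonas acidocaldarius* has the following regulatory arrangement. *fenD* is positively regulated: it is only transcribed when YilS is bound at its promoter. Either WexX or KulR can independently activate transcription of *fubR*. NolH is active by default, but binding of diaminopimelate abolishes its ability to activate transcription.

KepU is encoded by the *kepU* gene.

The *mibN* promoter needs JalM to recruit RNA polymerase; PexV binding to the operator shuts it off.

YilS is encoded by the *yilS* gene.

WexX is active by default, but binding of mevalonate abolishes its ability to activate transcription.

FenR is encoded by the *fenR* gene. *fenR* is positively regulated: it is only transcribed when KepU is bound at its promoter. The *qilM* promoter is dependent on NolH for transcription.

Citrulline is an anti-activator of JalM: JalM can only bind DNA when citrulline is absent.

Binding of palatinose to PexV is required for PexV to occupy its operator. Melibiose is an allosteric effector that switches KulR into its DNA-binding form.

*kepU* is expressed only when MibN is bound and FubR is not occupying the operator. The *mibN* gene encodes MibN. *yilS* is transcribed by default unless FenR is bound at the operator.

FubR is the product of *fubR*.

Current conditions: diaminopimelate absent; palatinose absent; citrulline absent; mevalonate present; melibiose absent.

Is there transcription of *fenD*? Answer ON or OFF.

OFF

Mevalonate is present, so WexX is inactive.
Melibiose is absent, so KulR is inactive.
No activator is available at the *fubR* promoter, so *fubR* is not transcribed.
So FubR is not produced.
Citrulline is absent, so JalM is active.
Palatinose is absent, so PexV is inactive.
No repressor is bound and JalM is active, so *mibN* is transcribed.
So MibN is produced and active.
No repressor is bound and MibN is active, so *kepU* is transcribed.
So KepU is produced and active.
No repressor is bound and KepU is active, so *fenR* is transcribed.
So FenR is produced and active.
With repressor FenR bound, *yilS* is not transcribed.
So YilS is not produced.
Required activator YilS is absent, so *fenD* is not transcribed.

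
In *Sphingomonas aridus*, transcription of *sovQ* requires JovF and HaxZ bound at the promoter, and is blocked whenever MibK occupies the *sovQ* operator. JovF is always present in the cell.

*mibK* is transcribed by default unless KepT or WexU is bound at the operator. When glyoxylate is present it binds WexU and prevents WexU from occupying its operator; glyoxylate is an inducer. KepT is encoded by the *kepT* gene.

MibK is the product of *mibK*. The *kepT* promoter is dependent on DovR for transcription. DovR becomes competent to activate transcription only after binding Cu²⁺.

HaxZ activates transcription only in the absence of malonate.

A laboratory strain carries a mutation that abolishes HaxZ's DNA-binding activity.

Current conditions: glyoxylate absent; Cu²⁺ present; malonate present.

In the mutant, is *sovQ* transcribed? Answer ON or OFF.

OFF

JovF is produced constitutively and is active.
HaxZ is non-functional in this strain, so it has no effect.
Cu²⁺ is present, so DovR is active.
No repressor is bound and DovR is active, so *kepT* is transcribed.
So KepT is produced and active.
Glyoxylate is absent, so WexU is active.
With repressor KepT bound, *mibK* is not transcribed.
So MibK is not produced.
Required activator HaxZ is absent, so *sovQ* is not transcribed.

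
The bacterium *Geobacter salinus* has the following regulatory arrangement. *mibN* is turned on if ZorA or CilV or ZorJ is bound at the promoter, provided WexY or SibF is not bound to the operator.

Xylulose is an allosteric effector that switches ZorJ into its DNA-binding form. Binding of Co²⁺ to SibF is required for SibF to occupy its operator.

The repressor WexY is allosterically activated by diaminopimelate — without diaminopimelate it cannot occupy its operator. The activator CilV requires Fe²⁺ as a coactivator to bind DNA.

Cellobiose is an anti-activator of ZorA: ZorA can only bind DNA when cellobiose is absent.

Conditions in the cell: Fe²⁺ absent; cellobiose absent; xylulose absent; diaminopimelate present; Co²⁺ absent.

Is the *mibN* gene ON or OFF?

OFF

Cellobiose is absent, so ZorA is active.
Diaminopimelate is present, so WexY is active.
Fe²⁺ is absent, so CilV is inactive.
Co²⁺ is absent, so SibF is inactive.
Xylulose is absent, so ZorJ is inactive.
With repressor WexY bound, *mibN* is not transcribed.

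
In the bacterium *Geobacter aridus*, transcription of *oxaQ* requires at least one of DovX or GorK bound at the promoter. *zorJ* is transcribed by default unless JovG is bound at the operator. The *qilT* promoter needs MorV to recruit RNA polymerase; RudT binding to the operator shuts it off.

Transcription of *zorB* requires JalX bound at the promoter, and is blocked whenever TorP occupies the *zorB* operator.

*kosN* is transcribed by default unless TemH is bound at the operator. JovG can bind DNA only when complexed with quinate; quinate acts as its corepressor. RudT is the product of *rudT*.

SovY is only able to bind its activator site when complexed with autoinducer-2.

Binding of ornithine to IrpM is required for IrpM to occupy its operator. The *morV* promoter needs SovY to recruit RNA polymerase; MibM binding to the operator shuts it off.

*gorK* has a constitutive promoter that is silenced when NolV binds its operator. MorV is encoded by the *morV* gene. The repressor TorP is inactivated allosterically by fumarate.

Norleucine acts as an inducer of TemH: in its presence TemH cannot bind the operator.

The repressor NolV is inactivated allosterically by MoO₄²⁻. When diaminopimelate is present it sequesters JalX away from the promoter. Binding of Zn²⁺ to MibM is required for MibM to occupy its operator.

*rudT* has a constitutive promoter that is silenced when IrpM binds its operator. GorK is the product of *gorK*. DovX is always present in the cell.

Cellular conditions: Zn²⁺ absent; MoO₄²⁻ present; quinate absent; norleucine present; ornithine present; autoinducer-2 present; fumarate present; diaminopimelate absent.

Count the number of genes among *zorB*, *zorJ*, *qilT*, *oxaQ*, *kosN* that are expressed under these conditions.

5

Fumarate is present, so TorP is inactive.
Diaminopimelate is absent, so JalX is active.
No repressor is bound and JalX is active, so *zorB* is transcribed.
→ *zorB* is ON.
Quinate is absent, so JovG is inactive.
With no repressor bound, *zorJ* is transcribed.
→ *zorJ* is ON.
Autoinducer-2 is present, so SovY is active.
Zn²⁺ is absent, so MibM is inactive.
No repressor is bound and SovY is active, so *morV* is transcribed.
So MorV is produced and active.
Ornithine is present, so IrpM is active.
With repressor IrpM bound, *rudT* is not transcribed.
So RudT is not produced.
No repressor is bound and MorV is active, so *qilT* is transcribed.
→ *qilT* is ON.
DovX is produced constitutively and is active.
MoO₄²⁻ is present, so NolV is inactive.
With no repressor bound, *gorK* is transcribed.
So GorK is produced and active.
Activator DovX is present, so *oxaQ* is transcribed.
→ *oxaQ* is ON.
Norleucine is present, so TemH is inactive.
With no repressor bound, *kosN* is transcribed.
→ *kosN* is ON.
5 of the 5 genes are transcribed.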